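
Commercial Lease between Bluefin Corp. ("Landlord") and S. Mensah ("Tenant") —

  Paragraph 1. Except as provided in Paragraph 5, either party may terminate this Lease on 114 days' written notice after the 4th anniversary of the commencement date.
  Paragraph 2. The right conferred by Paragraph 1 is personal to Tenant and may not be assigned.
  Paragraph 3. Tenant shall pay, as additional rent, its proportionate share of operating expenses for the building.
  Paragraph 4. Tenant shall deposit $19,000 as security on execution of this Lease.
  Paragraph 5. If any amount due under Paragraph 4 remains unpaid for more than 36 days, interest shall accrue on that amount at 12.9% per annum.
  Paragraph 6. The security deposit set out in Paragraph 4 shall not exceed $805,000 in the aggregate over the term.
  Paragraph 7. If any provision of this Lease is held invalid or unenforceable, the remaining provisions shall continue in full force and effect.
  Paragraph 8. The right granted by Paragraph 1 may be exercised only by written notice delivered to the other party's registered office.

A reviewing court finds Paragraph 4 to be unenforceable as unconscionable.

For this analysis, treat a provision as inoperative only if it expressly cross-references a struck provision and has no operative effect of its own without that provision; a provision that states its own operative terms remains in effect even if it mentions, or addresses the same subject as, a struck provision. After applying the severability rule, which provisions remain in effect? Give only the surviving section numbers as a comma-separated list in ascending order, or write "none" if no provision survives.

Paragraph 4 is struck. Paragraph 5 does nothing except set the default interest on the security deposit by reference to Paragraph 4; with Paragraph 4 gone it has no independent effect and is inoperative. Paragraph 6 does nothing except set the aggregate cap on the security deposit by reference to Paragraph 4; with Paragraph 4 gone it has no independent effect and is inoperative. Although Paragraph 1 refers to Paragraph 5, its operative terms do not depend on Paragraph 5, so it remains in effect. Paragraph 7 is a severability clause and preserves every provision that can still be given independent effect. The provisions still in force are Paragraph 1, Paragraph 2, Paragraph 3, Paragraph 7, and Paragraph 8.

1, 2, 3, 7, 8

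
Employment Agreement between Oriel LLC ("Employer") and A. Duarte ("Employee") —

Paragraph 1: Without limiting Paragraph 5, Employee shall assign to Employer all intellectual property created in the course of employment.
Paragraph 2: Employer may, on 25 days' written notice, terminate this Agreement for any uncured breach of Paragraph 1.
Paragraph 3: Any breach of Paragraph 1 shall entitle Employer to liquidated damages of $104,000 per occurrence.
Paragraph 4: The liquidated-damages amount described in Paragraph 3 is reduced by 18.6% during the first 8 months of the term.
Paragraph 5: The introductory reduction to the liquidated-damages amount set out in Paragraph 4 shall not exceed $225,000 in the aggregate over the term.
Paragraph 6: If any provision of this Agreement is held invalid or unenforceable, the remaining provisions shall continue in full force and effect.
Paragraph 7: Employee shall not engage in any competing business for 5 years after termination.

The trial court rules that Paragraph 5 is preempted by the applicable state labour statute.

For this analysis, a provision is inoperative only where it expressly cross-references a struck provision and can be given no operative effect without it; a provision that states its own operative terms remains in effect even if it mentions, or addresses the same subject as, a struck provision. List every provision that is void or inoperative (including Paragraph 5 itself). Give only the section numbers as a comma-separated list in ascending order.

5

Paragraph 5 is struck. Paragraph 1 mentions Paragraph 5 but its own obligation stands independently of Paragraph 5, so Paragraph 1 is not affected. Nothing else in the Agreement is defined by reference to Paragraph 5. Paragraph 6 is a severability clause and preserves every provision that can still be given independent effect. The provisions still in force are Paragraph 1, Paragraph 2, Paragraph 3, Paragraph 4, Paragraph 6, and Paragraph 7.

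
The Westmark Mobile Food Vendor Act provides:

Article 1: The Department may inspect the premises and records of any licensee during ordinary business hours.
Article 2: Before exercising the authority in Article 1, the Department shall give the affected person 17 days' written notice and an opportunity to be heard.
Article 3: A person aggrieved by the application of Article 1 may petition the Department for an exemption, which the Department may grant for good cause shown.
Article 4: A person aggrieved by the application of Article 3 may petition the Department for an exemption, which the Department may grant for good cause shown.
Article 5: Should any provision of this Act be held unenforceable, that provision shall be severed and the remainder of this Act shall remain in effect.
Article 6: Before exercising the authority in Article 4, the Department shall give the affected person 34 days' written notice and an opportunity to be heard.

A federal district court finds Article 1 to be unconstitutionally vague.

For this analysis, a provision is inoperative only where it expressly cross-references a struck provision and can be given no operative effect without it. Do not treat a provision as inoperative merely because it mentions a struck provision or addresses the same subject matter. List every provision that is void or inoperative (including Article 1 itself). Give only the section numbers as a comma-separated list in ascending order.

1, 2, 3, 4, 6

Article 1 is struck. Article 2 operates only by reference to Article 1, so it falls with Article 1. The only function of Article 3 is the exemption procedure for Article 1, so it cannot stand once Article 1 is removed. The only function of Article 4 is the exemption procedure for Article 3, so it cannot stand once Article 3 is removed. Article 6 has no operative effect of its own apart from Article 4 and is therefore inoperative. Article 5 is a severability clause and preserves every provision that can still be given independent effect. Only Article 5 remains in effect.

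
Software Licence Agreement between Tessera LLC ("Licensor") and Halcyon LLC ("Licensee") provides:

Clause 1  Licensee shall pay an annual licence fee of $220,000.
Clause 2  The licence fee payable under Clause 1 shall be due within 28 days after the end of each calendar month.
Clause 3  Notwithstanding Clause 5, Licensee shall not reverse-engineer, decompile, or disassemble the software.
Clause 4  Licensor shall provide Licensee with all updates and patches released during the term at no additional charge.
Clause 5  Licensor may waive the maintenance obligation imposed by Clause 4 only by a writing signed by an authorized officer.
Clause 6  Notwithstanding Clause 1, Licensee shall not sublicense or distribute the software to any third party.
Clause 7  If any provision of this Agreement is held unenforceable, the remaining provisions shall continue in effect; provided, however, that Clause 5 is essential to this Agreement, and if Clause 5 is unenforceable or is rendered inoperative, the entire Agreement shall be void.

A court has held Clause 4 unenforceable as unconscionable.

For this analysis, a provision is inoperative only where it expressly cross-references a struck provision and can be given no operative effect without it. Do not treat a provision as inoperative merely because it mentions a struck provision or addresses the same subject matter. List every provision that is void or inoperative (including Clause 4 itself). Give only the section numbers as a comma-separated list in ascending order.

Clause 4 is struck. Clause 5 has no operative effect of its own apart from Clause 4 and is therefore inoperative. Clause 7 makes Clause 5 an essential term, and Clause 5 has been rendered inoperative by the cascade; under Clause 7, the entire Agreement is therefore void. No provision of the Agreement survives.

1, 2, 3, 4, 5, 6, 7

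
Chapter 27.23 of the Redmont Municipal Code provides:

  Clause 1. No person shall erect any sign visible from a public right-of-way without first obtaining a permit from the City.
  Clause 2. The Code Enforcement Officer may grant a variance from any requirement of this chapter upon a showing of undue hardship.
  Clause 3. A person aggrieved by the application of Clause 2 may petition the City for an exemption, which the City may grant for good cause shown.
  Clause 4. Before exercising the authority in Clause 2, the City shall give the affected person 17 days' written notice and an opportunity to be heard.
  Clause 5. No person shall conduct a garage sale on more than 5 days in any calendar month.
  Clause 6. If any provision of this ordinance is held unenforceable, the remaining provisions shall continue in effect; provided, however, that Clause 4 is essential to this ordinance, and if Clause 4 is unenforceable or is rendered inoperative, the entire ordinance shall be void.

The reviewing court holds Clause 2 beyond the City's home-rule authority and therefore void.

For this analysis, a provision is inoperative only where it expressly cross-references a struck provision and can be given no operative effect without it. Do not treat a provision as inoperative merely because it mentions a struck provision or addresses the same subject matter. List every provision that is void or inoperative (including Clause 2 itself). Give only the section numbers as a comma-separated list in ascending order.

Clause 2 is struck. Clause 3 has no operative effect of its own apart from Clause 2 and is therefore inoperative. Clause 4 merely fixes the notice-and-hearing requirement for Clause 2; with Clause 2 gone it has nothing to operate on and falls away. Clause 6 makes Clause 4 an essential term, and Clause 4 has been rendered inoperative by the cascade; under Clause 6, the entire ordinance is therefore void. No provision of the ordinance survives.

1, 2, 3, 4, 5, 6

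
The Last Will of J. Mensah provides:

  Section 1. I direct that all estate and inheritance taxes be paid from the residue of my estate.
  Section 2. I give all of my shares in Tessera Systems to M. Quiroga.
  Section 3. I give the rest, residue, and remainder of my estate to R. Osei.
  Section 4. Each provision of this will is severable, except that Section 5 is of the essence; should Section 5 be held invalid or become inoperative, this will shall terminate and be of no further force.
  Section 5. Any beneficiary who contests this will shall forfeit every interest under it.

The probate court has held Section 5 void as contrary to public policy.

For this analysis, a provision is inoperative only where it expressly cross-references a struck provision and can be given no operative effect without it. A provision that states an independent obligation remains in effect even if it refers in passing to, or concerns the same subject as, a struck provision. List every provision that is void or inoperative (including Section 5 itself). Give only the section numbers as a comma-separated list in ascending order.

Section 5 is struck. No other provision's operative terms depend on Section 5. Section 4 makes Section 5 an essential term, and Section 5 is the provision held invalid; under Section 4, the entire will is therefore void. No provision of the will survives.

1, 2, 3, 4, 5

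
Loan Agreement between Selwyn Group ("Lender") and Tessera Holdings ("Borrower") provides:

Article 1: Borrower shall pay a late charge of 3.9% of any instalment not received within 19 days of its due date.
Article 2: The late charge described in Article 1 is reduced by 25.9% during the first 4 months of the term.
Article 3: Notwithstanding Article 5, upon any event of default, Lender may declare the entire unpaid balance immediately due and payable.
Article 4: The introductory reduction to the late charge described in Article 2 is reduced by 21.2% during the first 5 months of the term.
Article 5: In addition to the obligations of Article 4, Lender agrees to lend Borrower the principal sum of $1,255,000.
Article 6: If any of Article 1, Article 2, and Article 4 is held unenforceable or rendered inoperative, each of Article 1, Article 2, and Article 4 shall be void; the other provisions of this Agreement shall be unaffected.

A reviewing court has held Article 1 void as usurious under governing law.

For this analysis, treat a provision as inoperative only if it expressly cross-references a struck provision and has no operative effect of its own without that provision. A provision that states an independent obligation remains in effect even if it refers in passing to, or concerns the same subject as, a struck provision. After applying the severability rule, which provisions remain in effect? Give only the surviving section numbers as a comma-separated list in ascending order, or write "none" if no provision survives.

Article 1 is struck. The whole of Article 2 is the introductory reduction to the late charge, defined by reference to Article 1, so Article 2 cannot stand once Article 1 is removed. Article 4 operates only by reference to Article 2, so it falls with Article 2. Article 5 mentions Article 4 but its own obligation stands independently of Article 4, so Article 5 is not affected. Article 6 declares Article 1, Article 2, and Article 4 mutually dependent; since one of them has fallen, all of them are of no effect. The remainder continues in force under Article 6. Article 3, Article 5, and Article 6 remain in effect.

3, 5, 6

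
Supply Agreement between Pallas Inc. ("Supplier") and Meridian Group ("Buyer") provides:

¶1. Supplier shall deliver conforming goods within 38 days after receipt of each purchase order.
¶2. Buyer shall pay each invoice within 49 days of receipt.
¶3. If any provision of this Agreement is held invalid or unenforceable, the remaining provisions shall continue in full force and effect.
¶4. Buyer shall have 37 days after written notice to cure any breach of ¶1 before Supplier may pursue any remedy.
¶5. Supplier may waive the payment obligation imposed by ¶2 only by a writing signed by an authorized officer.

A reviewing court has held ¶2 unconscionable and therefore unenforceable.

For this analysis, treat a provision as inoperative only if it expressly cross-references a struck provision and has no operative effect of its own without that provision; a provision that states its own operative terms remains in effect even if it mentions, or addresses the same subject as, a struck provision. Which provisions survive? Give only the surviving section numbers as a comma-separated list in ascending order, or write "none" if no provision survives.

1, 3, 4

¶2 is struck. ¶5 merely fixes the waiver condition for ¶2; with ¶2 gone it has nothing to operate on and falls away. ¶3 is a severability clause and preserves every provision that can still be given independent effect. That leaves ¶1, ¶3, and ¶4 in effect.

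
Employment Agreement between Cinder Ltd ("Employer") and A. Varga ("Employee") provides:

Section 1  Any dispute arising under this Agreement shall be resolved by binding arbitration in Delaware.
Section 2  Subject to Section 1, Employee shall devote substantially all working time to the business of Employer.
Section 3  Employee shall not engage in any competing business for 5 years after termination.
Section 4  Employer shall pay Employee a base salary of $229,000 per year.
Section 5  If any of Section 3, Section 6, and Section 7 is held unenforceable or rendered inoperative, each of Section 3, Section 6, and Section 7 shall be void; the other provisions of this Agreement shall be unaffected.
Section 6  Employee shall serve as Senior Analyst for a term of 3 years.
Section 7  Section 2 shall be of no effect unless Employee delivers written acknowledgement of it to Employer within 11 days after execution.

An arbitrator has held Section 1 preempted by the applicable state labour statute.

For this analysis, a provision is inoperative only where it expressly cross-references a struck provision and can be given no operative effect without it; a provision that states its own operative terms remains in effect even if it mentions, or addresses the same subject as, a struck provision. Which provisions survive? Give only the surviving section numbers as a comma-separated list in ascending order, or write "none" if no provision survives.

2, 3, 4, 5, 6, 7

Section 1 is struck. Section 2 mentions Section 1 but its own obligation stands independently of Section 1, so Section 2 is not affected. Nothing else in the Agreement is defined by reference to Section 1. Section 5 ties Section 3, Section 6, and Section 7 together, but none of those is affected here; the remaining provisions continue in force under Section 5. That leaves Section 2, Section 3, Section 4, Section 5, Section 6, and Section 7 in effect.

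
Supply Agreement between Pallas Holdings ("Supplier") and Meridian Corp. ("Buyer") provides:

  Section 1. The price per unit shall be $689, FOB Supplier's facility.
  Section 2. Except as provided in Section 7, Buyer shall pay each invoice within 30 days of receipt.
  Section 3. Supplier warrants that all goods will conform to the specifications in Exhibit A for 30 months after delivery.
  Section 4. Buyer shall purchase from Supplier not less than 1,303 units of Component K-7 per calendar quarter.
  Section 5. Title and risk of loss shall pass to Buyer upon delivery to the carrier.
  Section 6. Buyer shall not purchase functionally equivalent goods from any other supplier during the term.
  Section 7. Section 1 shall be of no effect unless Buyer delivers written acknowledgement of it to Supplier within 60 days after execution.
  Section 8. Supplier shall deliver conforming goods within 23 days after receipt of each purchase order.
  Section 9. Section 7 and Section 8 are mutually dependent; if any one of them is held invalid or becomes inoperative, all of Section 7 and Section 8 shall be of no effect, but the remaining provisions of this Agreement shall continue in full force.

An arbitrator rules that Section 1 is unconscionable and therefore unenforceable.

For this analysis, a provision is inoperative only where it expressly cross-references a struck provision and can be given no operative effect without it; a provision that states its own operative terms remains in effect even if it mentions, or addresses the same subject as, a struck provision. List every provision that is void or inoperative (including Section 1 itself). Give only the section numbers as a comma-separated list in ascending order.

Section 1 is struck. Section 7 merely fixes the acknowledgement condition for Section 1; with Section 1 gone it has nothing to operate on and falls away. Although Section 2 refers to Section 7, its operative terms do not depend on Section 7, so it remains in effect. Section 9 declares Section 7 and Section 8 mutually dependent; since one of them has fallen, all of them are of no effect. That brings down Section 8 as well. The remainder continues in force under Section 9. The provisions still in force are Section 2, Section 3, Section 4, Section 5, Section 6, and Section 9.

1, 7, 8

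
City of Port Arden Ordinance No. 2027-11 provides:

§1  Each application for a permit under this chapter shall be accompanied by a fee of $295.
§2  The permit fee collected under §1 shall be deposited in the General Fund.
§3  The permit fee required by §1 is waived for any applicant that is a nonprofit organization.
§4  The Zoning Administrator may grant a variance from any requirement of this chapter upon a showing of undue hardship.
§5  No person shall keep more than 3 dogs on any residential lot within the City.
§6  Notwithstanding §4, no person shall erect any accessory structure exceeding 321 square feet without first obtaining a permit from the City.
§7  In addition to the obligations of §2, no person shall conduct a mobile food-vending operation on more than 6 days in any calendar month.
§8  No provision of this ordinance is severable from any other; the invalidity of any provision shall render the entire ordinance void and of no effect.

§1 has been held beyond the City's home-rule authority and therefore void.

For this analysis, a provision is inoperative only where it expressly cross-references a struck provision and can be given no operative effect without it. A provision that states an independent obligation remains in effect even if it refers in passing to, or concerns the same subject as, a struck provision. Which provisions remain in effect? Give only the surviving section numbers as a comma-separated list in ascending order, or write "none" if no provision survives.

§1 is struck. §2 operates only by reference to §1, so it falls with §1. §3 operates only by reference to §1, so it falls with §1. §8 provides that the ordinance is not severable, so the invalidity of any one provision voids the entire ordinance. No provision of the ordinance survives.

none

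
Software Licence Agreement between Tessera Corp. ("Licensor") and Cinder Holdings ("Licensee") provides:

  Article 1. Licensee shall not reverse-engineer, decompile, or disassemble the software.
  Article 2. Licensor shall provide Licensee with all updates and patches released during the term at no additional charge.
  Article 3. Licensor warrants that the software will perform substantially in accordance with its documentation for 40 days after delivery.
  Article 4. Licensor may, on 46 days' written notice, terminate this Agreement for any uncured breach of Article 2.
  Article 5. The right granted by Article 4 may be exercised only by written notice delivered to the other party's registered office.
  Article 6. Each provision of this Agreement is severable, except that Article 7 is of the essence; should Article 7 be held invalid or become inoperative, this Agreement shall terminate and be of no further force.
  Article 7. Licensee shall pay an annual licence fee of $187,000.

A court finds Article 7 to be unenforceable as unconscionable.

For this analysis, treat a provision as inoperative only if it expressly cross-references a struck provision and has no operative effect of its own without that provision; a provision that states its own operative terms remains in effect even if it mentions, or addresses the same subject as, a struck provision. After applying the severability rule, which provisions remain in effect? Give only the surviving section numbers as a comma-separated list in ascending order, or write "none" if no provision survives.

none

Article 7 is struck. No other provision's operative terms depend on Article 7. Article 6 makes Article 7 an essential term, and Article 7 is the provision held invalid; under Article 6, the entire Agreement is therefore void. No provision of the Agreement survives.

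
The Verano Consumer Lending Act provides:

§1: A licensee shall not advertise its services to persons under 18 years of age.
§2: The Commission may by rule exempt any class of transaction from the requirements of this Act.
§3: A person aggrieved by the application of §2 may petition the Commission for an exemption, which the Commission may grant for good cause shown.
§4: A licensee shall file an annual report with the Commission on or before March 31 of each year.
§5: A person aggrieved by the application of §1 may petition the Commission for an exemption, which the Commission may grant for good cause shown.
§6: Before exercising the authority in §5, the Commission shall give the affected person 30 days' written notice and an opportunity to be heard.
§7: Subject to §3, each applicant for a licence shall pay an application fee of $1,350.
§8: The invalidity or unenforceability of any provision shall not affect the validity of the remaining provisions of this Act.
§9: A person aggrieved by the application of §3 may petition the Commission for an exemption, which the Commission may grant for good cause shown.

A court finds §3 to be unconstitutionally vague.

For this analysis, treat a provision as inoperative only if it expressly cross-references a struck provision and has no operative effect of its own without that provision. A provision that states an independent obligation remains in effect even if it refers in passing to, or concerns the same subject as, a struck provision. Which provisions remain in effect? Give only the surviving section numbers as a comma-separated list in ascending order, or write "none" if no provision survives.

§3 is struck. §9 has no operative effect of its own apart from §3 and is therefore inoperative. Although §7 refers to §3, its operative terms do not depend on §3, so it remains in effect. Under the severability clause in §8, the remaining provisions continue in force. §1, §2, §4, §5, §6, §7, and §8 remain in effect.

1, 2, 4, 5, 6, 7, 8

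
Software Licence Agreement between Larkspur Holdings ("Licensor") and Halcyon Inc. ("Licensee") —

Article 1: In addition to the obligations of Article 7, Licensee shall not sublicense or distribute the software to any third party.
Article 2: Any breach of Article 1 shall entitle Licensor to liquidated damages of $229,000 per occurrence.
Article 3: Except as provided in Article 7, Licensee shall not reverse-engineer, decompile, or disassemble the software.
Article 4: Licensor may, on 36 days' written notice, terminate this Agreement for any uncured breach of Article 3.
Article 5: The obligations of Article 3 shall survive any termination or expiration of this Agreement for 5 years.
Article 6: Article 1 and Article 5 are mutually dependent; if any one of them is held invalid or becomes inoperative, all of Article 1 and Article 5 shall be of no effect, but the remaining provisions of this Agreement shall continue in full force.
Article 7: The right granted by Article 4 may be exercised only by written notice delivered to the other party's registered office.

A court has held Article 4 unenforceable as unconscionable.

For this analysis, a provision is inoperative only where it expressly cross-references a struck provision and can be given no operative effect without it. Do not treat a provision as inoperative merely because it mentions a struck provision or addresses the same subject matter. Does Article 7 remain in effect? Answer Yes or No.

Article 4 is struck. Article 7 merely fixes the notice requirement for Article 4; with Article 4 gone it has nothing to operate on and falls away. Although Article 1 refers to Article 7, its operative terms do not depend on Article 7, so it remains in effect. Although Article 3 refers to Article 7, its operative terms do not depend on Article 7, so it remains in effect. Article 6 ties Article 1 and Article 5 together, but none of those is affected here; the remaining provisions continue in force under Article 6. That leaves Article 1, Article 2, Article 3, Article 5, and Article 6 in effect. Article 7 is among the inoperative provisions, so the answer is no.

No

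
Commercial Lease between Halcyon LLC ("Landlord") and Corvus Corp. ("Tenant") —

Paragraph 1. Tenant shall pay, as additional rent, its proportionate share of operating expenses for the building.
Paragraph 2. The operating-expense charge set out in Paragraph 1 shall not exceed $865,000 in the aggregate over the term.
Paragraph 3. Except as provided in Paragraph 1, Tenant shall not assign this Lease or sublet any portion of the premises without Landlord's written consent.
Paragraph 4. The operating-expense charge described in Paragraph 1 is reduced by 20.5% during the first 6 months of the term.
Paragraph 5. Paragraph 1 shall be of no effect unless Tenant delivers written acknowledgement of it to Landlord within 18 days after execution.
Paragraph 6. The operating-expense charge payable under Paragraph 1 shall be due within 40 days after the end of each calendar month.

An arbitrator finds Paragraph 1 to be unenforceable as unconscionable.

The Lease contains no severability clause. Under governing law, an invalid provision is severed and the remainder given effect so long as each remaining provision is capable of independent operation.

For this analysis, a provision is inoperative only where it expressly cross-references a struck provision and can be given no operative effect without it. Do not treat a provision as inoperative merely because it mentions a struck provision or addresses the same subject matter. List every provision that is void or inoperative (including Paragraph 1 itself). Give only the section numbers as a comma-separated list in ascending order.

1, 2, 4, 5, 6

Paragraph 1 is struck. Paragraph 2 operates only by reference to Paragraph 1, so it falls with Paragraph 1. Paragraph 4 does nothing except set the introductory reduction to the operating-expense charge by reference to Paragraph 1; with Paragraph 1 gone it has no independent effect and is inoperative. Paragraph 5 has no operative effect of its own apart from Paragraph 1 and is therefore inoperative. Paragraph 6 operates only by reference to Paragraph 1, so it falls with Paragraph 1. Although Paragraph 3 refers to Paragraph 1, its operative terms do not depend on Paragraph 1, so it remains in effect. With no severability clause, the stated default rule severs what cannot stand and enforces each remaining provision that can operate on its own. Only Paragraph 3 remains in effect.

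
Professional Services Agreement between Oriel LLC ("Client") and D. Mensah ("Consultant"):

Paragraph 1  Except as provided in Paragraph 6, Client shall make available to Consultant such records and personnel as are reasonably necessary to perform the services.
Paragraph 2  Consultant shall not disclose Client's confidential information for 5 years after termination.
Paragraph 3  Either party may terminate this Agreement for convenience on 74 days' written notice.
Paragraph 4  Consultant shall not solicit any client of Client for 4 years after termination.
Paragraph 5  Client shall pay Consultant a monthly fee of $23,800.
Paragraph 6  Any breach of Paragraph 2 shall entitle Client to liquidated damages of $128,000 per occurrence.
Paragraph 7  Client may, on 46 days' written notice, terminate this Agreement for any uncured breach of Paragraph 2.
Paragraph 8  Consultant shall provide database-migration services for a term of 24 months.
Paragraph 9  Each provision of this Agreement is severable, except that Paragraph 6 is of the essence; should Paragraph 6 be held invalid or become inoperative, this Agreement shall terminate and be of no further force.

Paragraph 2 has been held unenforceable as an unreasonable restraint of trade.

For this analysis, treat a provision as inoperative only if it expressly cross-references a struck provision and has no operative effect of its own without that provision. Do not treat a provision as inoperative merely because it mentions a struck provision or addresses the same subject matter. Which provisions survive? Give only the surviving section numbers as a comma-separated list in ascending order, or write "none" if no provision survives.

Paragraph 2 is struck. Paragraph 6 has no operative effect of its own apart from Paragraph 2 and is therefore inoperative. The only function of Paragraph 7 is the termination right for breach of Paragraph 2, so it cannot stand once Paragraph 2 is removed. Paragraph 9 makes Paragraph 6 an essential term, and Paragraph 6 has been rendered inoperative by the cascade; under Paragraph 9, the entire Agreement is therefore void. No provision of the Agreement survives.

none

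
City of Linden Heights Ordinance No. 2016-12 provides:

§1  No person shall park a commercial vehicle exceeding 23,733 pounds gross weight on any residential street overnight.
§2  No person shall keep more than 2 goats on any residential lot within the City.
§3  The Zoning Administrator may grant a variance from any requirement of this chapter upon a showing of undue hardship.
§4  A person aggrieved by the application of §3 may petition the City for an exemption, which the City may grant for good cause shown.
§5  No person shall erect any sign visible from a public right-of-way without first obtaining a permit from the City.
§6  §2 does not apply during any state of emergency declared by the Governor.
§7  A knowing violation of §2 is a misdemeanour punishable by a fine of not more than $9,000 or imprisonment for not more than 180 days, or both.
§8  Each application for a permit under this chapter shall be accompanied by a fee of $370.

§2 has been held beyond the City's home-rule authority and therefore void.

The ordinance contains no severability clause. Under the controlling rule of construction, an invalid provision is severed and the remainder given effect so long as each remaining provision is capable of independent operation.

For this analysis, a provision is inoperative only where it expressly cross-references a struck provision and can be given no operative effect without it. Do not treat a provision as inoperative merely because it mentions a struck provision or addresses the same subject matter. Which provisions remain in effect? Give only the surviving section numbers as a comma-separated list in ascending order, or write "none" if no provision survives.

1, 3, 4, 5, 8

§2 is struck. §6 merely fixes the emergency suspension of §2; with §2 gone it has nothing to operate on and falls away. §7 has no operative effect of its own apart from §2 and is therefore inoperative. With no severability clause, the stated default rule severs what cannot stand and enforces each remaining provision that can operate on its own. That leaves §1, §3, §4, §5, and §8 in effect.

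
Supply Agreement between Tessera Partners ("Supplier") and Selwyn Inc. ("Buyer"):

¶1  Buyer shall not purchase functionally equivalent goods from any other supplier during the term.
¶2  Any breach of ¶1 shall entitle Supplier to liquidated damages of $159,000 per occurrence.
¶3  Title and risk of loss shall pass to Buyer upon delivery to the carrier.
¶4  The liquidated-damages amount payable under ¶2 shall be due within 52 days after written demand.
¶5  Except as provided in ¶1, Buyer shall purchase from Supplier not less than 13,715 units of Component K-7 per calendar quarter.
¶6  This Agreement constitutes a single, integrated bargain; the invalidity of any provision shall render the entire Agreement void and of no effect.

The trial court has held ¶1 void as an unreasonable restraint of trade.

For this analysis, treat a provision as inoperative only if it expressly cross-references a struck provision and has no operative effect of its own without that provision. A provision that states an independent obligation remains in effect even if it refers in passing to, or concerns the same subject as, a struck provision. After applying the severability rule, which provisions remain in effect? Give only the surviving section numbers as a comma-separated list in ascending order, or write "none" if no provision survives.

none

¶1 is struck. The whole of ¶2 is the liquidated-damages amount, defined by reference to ¶1, so ¶2 cannot stand once ¶1 is removed. ¶4 operates only by reference to ¶2, so it falls with ¶2. ¶6 provides that the Agreement is not severable, so the invalidity of any one provision voids the entire Agreement. No provision of the Agreement survives.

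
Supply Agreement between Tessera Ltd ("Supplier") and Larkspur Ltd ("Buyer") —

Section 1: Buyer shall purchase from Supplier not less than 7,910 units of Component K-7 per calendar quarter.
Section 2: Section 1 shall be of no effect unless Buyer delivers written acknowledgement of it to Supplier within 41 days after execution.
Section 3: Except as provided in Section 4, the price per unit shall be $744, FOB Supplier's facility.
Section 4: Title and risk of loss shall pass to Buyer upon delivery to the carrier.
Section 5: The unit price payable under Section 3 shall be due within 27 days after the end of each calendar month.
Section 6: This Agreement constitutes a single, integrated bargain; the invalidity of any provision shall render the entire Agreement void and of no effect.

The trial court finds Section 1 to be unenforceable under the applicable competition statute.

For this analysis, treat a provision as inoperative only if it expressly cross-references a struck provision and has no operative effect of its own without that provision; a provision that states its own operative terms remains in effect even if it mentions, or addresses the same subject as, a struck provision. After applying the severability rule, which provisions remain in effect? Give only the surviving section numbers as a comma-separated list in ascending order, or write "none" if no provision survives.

none

Section 1 is struck. The only function of Section 2 is the acknowledgement condition for Section 1, so it cannot stand once Section 1 is removed. Section 6 provides that the Agreement is not severable, so the invalidity of any one provision voids the entire Agreement. No provision of the Agreement survives.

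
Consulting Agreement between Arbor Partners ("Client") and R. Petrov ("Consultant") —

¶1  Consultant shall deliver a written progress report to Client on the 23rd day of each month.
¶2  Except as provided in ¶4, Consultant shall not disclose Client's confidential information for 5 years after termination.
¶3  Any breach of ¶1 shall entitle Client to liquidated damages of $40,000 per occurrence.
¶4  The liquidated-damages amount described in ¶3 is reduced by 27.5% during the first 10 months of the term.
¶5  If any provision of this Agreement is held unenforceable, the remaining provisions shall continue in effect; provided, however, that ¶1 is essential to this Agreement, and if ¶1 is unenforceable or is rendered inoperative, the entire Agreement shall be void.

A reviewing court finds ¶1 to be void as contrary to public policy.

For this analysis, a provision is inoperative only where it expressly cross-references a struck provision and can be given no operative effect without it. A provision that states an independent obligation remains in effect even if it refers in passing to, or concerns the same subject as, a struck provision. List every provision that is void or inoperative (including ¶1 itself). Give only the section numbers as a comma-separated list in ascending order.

1, 2, 3, 4, 5

¶1 is struck. ¶3 has no operative effect of its own apart from ¶1 and is therefore inoperative. ¶4 operates only by reference to ¶3, so it falls with ¶3. ¶5 makes ¶1 an essential term, and ¶1 is the provision held invalid; under ¶5, the entire Agreement is therefore void. No provision of the Agreement survives.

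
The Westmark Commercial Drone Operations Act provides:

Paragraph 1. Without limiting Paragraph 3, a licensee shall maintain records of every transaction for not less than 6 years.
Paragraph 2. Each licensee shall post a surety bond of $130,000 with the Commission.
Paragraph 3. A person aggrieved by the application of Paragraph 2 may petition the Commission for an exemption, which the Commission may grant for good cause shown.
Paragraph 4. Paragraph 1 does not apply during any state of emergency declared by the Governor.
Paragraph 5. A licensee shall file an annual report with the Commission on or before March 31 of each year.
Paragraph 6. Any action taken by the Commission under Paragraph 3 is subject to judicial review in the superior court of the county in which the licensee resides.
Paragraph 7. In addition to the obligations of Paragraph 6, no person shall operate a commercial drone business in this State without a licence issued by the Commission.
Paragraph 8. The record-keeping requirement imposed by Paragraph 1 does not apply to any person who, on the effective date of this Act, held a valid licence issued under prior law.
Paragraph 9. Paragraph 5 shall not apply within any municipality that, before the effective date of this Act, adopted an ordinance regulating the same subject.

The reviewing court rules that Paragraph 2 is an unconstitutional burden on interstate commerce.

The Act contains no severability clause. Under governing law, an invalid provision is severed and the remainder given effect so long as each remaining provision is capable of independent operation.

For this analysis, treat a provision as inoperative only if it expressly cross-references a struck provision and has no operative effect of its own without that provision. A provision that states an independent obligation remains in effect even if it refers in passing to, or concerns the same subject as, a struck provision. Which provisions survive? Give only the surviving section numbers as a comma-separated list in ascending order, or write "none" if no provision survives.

Paragraph 2 is struck. Paragraph 3 has no operative effect of its own apart from Paragraph 2 and is therefore inoperative. Paragraph 6 has no operative effect of its own apart from Paragraph 3 and is therefore inoperative. Although Paragraph 7 refers to Paragraph 6, its operative terms do not depend on Paragraph 6, so it remains in effect. Paragraph 1 mentions Paragraph 3 but its own obligation stands independently of Paragraph 3, so Paragraph 1 is not affected. With no severability clause, the stated default rule severs what cannot stand and enforces each remaining provision that can operate on its own. Paragraph 1, Paragraph 4, Paragraph 5, Paragraph 7, Paragraph 8, and Paragraph 9 remain in effect.

1, 4, 5, 7, 8, 9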